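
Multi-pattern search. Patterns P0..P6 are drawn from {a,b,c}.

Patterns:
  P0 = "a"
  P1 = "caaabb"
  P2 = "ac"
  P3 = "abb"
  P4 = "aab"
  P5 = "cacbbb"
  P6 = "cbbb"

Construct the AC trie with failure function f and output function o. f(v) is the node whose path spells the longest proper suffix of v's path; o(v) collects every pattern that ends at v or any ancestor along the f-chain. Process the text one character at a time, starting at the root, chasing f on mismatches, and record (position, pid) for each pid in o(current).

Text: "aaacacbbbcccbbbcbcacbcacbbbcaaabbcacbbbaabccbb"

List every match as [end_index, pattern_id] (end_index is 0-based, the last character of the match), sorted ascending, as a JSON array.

Build automaton:
Trie nodes:
  0='ε' goto a→1 c→2
  1='a' goto a→11 b→9 c→8  [P0 ends]
  2='c' goto a→3 b→17
  3='ca' goto a→4 c→13
  4='caa' goto a→5
  5='caaa' goto b→6
  6='caaab' goto b→7
  7='caaabb' goto ·  [P1 ends]
  8='ac' goto ·  [P2 ends]
  9='ab' goto b→10
  10='abb' goto ·  [P3 ends]
  11='aa' goto b→12
  12='aab' goto ·  [P4 ends]
  13='cac' goto b→14
  14='cacb' goto b→15
  15='cacbb' goto b→16
  16='cacbbb' goto ·  [P5 ends]
  17='cb' goto b→18
  18='cbb' goto b→19
  19='cbbb' goto ·  [P6 ends]

Failure links (BFS by depth):
  n1('a'): parent n0 fail=0; on 'a' 0 → fail=0;  out {0}∪∅={0}
  n2('c'): parent n0 fail=0; on 'c' 0 → fail=0;  out ∅∪∅=∅
  n3('ca'): parent n2 fail=0; on 'a' 0 → fail=1;  out ∅∪{0}={0}
  n8('ac'): parent n1 fail=0; on 'c' 0 → fail=2;  out {2}∪∅={2}
  n9('ab'): parent n1 fail=0; on 'b' 0 → fail=0;  out ∅∪∅=∅
  n11('aa'): parent n1 fail=0; on 'a' 0 → fail=1;  out ∅∪{0}={0}
  n17('cb'): parent n2 fail=0; on 'b' 0 → fail=0;  out ∅∪∅=∅
  n4('caa'): parent n3 fail=1; on 'a' 1 → fail=11;  out ∅∪{0}={0}
  n10('abb'): parent n9 fail=0; on 'b' 0 → fail=0;  out {3}∪∅={3}
  n12('aab'): parent n11 fail=1; on 'b' 1 → fail=9;  out {4}∪∅={4}
  n13('cac'): parent n3 fail=1; on 'c' 1 → fail=8;  out ∅∪{2}={2}
  n18('cbb'): parent n17 fail=0; on 'b' 0 → fail=0;  out ∅∪∅=∅
  n5('caaa'): parent n4 fail=11; on 'a' 11→1 → fail=11;  out ∅∪{0}={0}
  n14('cacb'): parent n13 fail=8; on 'b' 8→2 → fail=17;  out ∅∪∅=∅
  n19('cbbb'): parent n18 fail=0; on 'b' 0 → fail=0;  out {6}∪∅={6}
  n6('caaab'): parent n5 fail=11; on 'b' 11 → fail=12;  out ∅∪{4}={4}
  n15('cacbb'): parent n14 fail=17; on 'b' 17 → fail=18;  out ∅∪∅=∅
  n7('caaabb'): parent n6 fail=12; on 'b' 12→9 → fail=10;  out {1}∪{3}={1,3}
  n16('cacbbb'): parent n15 fail=18; on 'b' 18 → fail=19;  out {5}∪{6}={5,6}

Run:
pos 0 'a': at 1  → match P0@[0:0]
pos 1 'a': at 11  → match P0@[1:1]
pos 2 'a': at 11 (via fail)  → match P0@[2:2]
pos 3 'c': at 8 (via fail)  → match P2@[2:3]
pos 4 'a': at 3 (via fail)  → match P0@[4:4]
pos 5 'c': at 13  → match P2@[4:5]
pos 6 'b': at 14
pos 7 'b': at 15
pos 8 'b': at 16  → match P5@[3:8],P6@[5:8]
pos 9 'c': at 2 (via fail)
pos 10 'c': at 2 (via fail)
pos 11 'c': at 2 (via fail)
pos 12 'b': at 17
pos 13 'b': at 18
pos 14 'b': at 19  → match P6@[11:14]
pos 15 'c': at 2 (via fail)
pos 16 'b': at 17
pos 17 'c': at 2 (via fail)
pos 18 'a': at 3  → match P0@[18:18]
pos 19 'c': at 13  → match P2@[18:19]
pos 20 'b': at 14
pos 21 'c': at 2 (via fail)
pos 22 'a': at 3  → match P0@[22:22]
pos 23 'c': at 13  → match P2@[22:23]
pos 24 'b': at 14
pos 25 'b': at 15
pos 26 'b': at 16  → match P5@[21:26],P6@[23:26]
pos 27 'c': at 2 (via fail)
pos 28 'a': at 3  → match P0@[28:28]
pos 29 'a': at 4  → match P0@[29:29]
pos 30 'a': at 5  → match P0@[30:30]
pos 31 'b': at 6  → match P4@[29:31]
pos 32 'b': at 7  → match P1@[27:32],P3@[30:32]
pos 33 'c': at 2 (via fail)
pos 34 'a': at 3  → match P0@[34:34]
pos 35 'c': at 13  → match P2@[34:35]
pos 36 'b': at 14
pos 37 'b': at 15
pos 38 'b': at 16  → match P5@[33:38],P6@[35:38]
pos 39 'a': at 1 (via fail)  → match P0@[39:39]
pos 40 'a': at 11  → match P0@[40:40]
pos 41 'b': at 12  → match P4@[39:41]
pos 42 'c': at 2 (via fail)
pos 43 'c': at 2 (via fail)
pos 44 'b': at 17
pos 45 'b': at 18

All matches (sorted): [[0,0],[1,0],[2,0],[3,2],[4,0],[5,2],[8,5],[8,6],[14,6],[18,0],[19,2],[22,0],[23,2],[26,5],[26,6],[28,0],[29,0],[30,0],[31,4],[32,1],[32,3],[34,0],[35,2],[38,5],[38,6],[39,0],[40,0],[41,4]]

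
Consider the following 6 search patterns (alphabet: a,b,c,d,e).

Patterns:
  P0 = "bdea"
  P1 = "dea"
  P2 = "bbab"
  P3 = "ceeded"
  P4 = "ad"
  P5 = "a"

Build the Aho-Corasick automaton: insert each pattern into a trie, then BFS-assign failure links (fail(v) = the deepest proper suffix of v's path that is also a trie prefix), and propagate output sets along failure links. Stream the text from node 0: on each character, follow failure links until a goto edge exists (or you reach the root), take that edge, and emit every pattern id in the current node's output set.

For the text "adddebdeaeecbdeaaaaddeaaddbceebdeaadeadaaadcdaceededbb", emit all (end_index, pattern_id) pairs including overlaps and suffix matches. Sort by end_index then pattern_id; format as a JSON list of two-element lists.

Build:
Trie nodes:
  0='ε' goto a→17 b→1 c→11 d→5
  1='b' goto b→8 d→2
  2='bd' goto e→3
  3='bde' goto a→4
  4='bdea' goto ·  ←P0
  5='d' goto e→6
  6='de' goto a→7
  7='dea' goto ·  ←P1
  8='bb' goto a→9
  9='bba' goto b→10
  10='bbab' goto ·  ←P2
  11='c' goto e→12
  12='ce' goto e→13
  13='cee' goto d→14
  14='ceed' goto e→15
  15='ceede' goto d→16
  16='ceeded' goto ·  ←P3
  17='a' goto d→18  ←P5
  18='ad' goto ·  ←P4

Failure links (BFS by depth):
  fail(1) 'b': from fail(0)=0 chase 'b': 0 ⇒ 0;  out=∅∪out(0)=∅
  fail(5) 'd': from fail(0)=0 chase 'd': 0 ⇒ 0;  out=∅∪out(0)=∅
  fail(11) 'c': from fail(0)=0 chase 'c': 0 ⇒ 0;  out=∅∪out(0)=∅
  fail(17) 'a': from fail(0)=0 chase 'a': 0 ⇒ 0;  out={5}∪out(0)={5}
  fail(2) 'bd': from fail(1)=0 chase 'd': 0 ⇒ 5;  out=∅∪out(5)=∅
  fail(6) 'de': from fail(5)=0 chase 'e': 0 ⇒ 0;  out=∅∪out(0)=∅
  fail(8) 'bb': from fail(1)=0 chase 'b': 0 ⇒ 1;  out=∅∪out(1)=∅
  fail(12) 'ce': from fail(11)=0 chase 'e': 0 ⇒ 0;  out=∅∪out(0)=∅
  fail(18) 'ad': from fail(17)=0 chase 'd': 0 ⇒ 5;  out={4}∪out(5)={4}
  fail(3) 'bde': from fail(2)=5 chase 'e': 5 ⇒ 6;  out=∅∪out(6)=∅
  fail(7) 'dea': from fail(6)=0 chase 'a': 0 ⇒ 17;  out={1}∪out(17)={1,5}
  fail(9) 'bba': from fail(8)=1 chase 'a': 1→0 ⇒ 17;  out=∅∪out(17)={5}
  fail(13) 'cee': from fail(12)=0 chase 'e': 0 ⇒ 0;  out=∅∪out(0)=∅
  fail(4) 'bdea': from fail(3)=6 chase 'a': 6 ⇒ 7;  out={0}∪out(7)={0,1,5}
  fail(10) 'bbab': from fail(9)=17 chase 'b': 17→0 ⇒ 1;  out={2}∪out(1)={2}
  fail(14) 'ceed': from fail(13)=0 chase 'd': 0 ⇒ 5;  out=∅∪out(5)=∅
  fail(15) 'ceede': from fail(14)=5 chase 'e': 5 ⇒ 6;  out=∅∪out(6)=∅
  fail(16) 'ceeded': from fail(15)=6 chase 'd': 6→0 ⇒ 5;  out={3}∪out(5)={3}

Run:
pos 0 'a': at 17  ** P5@[0:0]
pos 1 'd': at 18  ** P4@[0:1]
pos 2 'd': at 5 ·f
pos 3 'd': at 5 ·f
pos 4 'e': at 6
pos 5 'b': at 1 ·f
pos 6 'd': at 2
pos 7 'e': at 3
pos 8 'a': at 4  ** P0@[5:8],P1@[6:8],P5@[8:8]
pos 9 'e': at 0 ·f
pos 10 'e': at 0
pos 11 'c': at 11
pos 12 'b': at 1 ·f
pos 13 'd': at 2
pos 14 'e': at 3
pos 15 'a': at 4  ** P0@[12:15],P1@[13:15],P5@[15:15]
pos 16 'a': at 17 ·f  ** P5@[16:16]
pos 17 'a': at 17 ·f  ** P5@[17:17]
pos 18 'a': at 17 ·f  ** P5@[18:18]
pos 19 'd': at 18  ** P4@[18:19]
pos 20 'd': at 5 ·f
pos 21 'e': at 6
pos 22 'a': at 7  ** P1@[20:22],P5@[22:22]
pos 23 'a': at 17 ·f  ** P5@[23:23]
pos 24 'd': at 18  ** P4@[23:24]
pos 25 'd': at 5 ·f
pos 26 'b': at 1 ·f
pos 27 'c': at 11 ·f
pos 28 'e': at 12
pos 29 'e': at 13
pos 30 'b': at 1 ·f
pos 31 'd': at 2
pos 32 'e': at 3
pos 33 'a': at 4  ** P0@[30:33],P1@[31:33],P5@[33:33]
pos 34 'a': at 17 ·f  ** P5@[34:34]
pos 35 'd': at 18  ** P4@[34:35]
pos 36 'e': at 6 ·f
pos 37 'a': at 7  ** P1@[35:37],P5@[37:37]
pos 38 'd': at 18 ·f  ** P4@[37:38]
pos 39 'a': at 17 ·f  ** P5@[39:39]
pos 40 'a': at 17 ·f  ** P5@[40:40]
pos 41 'a': at 17 ·f  ** P5@[41:41]
pos 42 'd': at 18  ** P4@[41:42]
pos 43 'c': at 11 ·f
pos 44 'd': at 5 ·f
pos 45 'a': at 17 ·f  ** P5@[45:45]
pos 46 'c': at 11 ·f
pos 47 'e': at 12
pos 48 'e': at 13
pos 49 'd': at 14
pos 50 'e': at 15
pos 51 'd': at 16  ** P3@[46:51]
pos 52 'b': at 1 ·f
pos 53 'b': at 8

Result: [[0,5],[1,4],[8,0],[8,1],[8,5],[15,0],[15,1],[15,5],[16,5],[17,5],[18,5],[19,4],[22,1],[22,5],[23,5],[24,4],[33,0],[33,1],[33,5],[34,5],[35,4],[37,1],[37,5],[38,4],[39,5],[40,5],[41,5],[42,4],[45,5],[51,3]]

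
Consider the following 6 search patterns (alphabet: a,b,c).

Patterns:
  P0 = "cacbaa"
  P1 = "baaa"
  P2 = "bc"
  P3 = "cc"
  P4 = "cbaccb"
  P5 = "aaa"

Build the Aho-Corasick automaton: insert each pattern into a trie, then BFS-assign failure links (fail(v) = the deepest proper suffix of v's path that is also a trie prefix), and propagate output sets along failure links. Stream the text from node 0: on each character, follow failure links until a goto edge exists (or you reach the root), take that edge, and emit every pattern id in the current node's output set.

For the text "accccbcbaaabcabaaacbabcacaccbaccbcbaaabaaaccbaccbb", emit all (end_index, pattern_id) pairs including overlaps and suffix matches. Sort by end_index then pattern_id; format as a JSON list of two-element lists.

Build:
Trie nodes:
  n0 'ε': a→18 b→7 c→1
  n1 'c': a→2 b→13 c→12
  n2 'ca': c→3
  n3 'cac': b→4
  n4 'cacb': a→5
  n5 'cacba': a→6
  n6 'cacbaa': ·  [P0 ends]
  n7 'b': a→8 c→11
  n8 'ba': a→9
  n9 'baa': a→10
  n10 'baaa': ·  [P1 ends]
  n11 'bc': ·  [P2 ends]
  n12 'cc': ·  [P3 ends]
  n13 'cb': a→14
  n14 'cba': c→15
  n15 'cbac': c→16
  n16 'cbacc': b→17
  n17 'cbaccb': ·  [P4 ends]
  n18 'a': a→19
  n19 'aa': a→20
  n20 'aaa': ·  [P5 ends]

BFS fail/out derivation:
  fail(1) 'c': from fail(0)=0 chase 'c': 0 ⇒ 0;  out=∅∪out(0)=∅
  fail(7) 'b': from fail(0)=0 chase 'b': 0 ⇒ 0;  out=∅∪out(0)=∅
  fail(18) 'a': from fail(0)=0 chase 'a': 0 ⇒ 0;  out=∅∪out(0)=∅
  fail(2) 'ca': from fail(1)=0 chase 'a': 0 ⇒ 18;  out=∅∪out(18)=∅
  fail(8) 'ba': from fail(7)=0 chase 'a': 0 ⇒ 18;  out=∅∪out(18)=∅
  fail(11) 'bc': from fail(7)=0 chase 'c': 0 ⇒ 1;  out={2}∪out(1)={2}
  fail(12) 'cc': from fail(1)=0 chase 'c': 0 ⇒ 1;  out={3}∪out(1)={3}
  fail(13) 'cb': from fail(1)=0 chase 'b': 0 ⇒ 7;  out=∅∪out(7)=∅
  fail(19) 'aa': from fail(18)=0 chase 'a': 0 ⇒ 18;  out=∅∪out(18)=∅
  fail(3) 'cac': from fail(2)=18 chase 'c': 18→0 ⇒ 1;  out=∅∪out(1)=∅
  fail(9) 'baa': from fail(8)=18 chase 'a': 18 ⇒ 19;  out=∅∪out(19)=∅
  fail(14) 'cba': from fail(13)=7 chase 'a': 7 ⇒ 8;  out=∅∪out(8)=∅
  fail(20) 'aaa': from fail(19)=18 chase 'a': 18 ⇒ 19;  out={5}∪out(19)={5}
  fail(4) 'cacb': from fail(3)=1 chase 'b': 1 ⇒ 13;  out=∅∪out(13)=∅
  fail(10) 'baaa': from fail(9)=19 chase 'a': 19 ⇒ 20;  out={1}∪out(20)={1,5}
  fail(15) 'cbac': from fail(14)=8 chase 'c': 8→18→0 ⇒ 1;  out=∅∪out(1)=∅
  fail(5) 'cacba': from fail(4)=13 chase 'a': 13 ⇒ 14;  out=∅∪out(14)=∅
  fail(16) 'cbacc': from fail(15)=1 chase 'c': 1 ⇒ 12;  out=∅∪out(12)={3}
  fail(6) 'cacbaa': from fail(5)=14 chase 'a': 14→8 ⇒ 9;  out={0}∪out(9)={0}
  fail(17) 'cbaccb': from fail(16)=12 chase 'b': 12→1 ⇒ 13;  out={4}∪out(13)={4}

Scan:
[0] read 'a'  n0⇒n18
[1] read 'c'  n18⇒n1 ·f
[2] read 'c'  n1⇒n12  emit P3@[1:2]
[3] read 'c'  n12⇒n12 ·f  emit P3@[2:3]
[4] read 'c'  n12⇒n12 ·f  emit P3@[3:4]
[5] read 'b'  n12⇒n13 ·f
[6] read 'c'  n13⇒n11 ·f  emit P2@[5:6]
[7] read 'b'  n11⇒n13 ·f
[8] read 'a'  n13⇒n14
[9] read 'a'  n14⇒n9 ·f
[10] read 'a'  n9⇒n10  emit P1@[7:10],P5@[8:10]
[11] read 'b'  n10⇒n7 ·f
[12] read 'c'  n7⇒n11  emit P2@[11:12]
[13] read 'a'  n11⇒n2 ·f
[14] read 'b'  n2⇒n7 ·f
[15] read 'a'  n7⇒n8
[16] read 'a'  n8⇒n9
[17] read 'a'  n9⇒n10  emit P1@[14:17],P5@[15:17]
[18] read 'c'  n10⇒n1 ·f
[19] read 'b'  n1⇒n13
[20] read 'a'  n13⇒n14
[21] read 'b'  n14⇒n7 ·f
[22] read 'c'  n7⇒n11  emit P2@[21:22]
[23] read 'a'  n11⇒n2 ·f
[24] read 'c'  n2⇒n3
[25] read 'a'  n3⇒n2 ·f
[26] read 'c'  n2⇒n3
[27] read 'c'  n3⇒n12 ·f  emit P3@[26:27]
[28] read 'b'  n12⇒n13 ·f
[29] read 'a'  n13⇒n14
[30] read 'c'  n14⇒n15
[31] read 'c'  n15⇒n16  emit P3@[30:31]
[32] read 'b'  n16⇒n17  emit P4@[27:32]
[33] read 'c'  n17⇒n11 ·f  emit P2@[32:33]
[34] read 'b'  n11⇒n13 ·f
[35] read 'a'  n13⇒n14
[36] read 'a'  n14⇒n9 ·f
[37] read 'a'  n9⇒n10  emit P1@[34:37],P5@[35:37]
[38] read 'b'  n10⇒n7 ·f
[39] read 'a'  n7⇒n8
[40] read 'a'  n8⇒n9
[41] read 'a'  n9⇒n10  emit P1@[38:41],P5@[39:41]
[42] read 'c'  n10⇒n1 ·f
[43] read 'c'  n1⇒n12  emit P3@[42:43]
[44] read 'b'  n12⇒n13 ·f
[45] read 'a'  n13⇒n14
[46] read 'c'  n14⇒n15
[47] read 'c'  n15⇒n16  emit P3@[46:47]
[48] read 'b'  n16⇒n17  emit P4@[43:48]
[49] read 'b'  n17⇒n7 ·f

Result: [[2,3],[3,3],[4,3],[6,2],[10,1],[10,5],[12,2],[17,1],[17,5],[22,2],[27,3],[31,3],[32,4],[33,2],[37,1],[37,5],[41,1],[41,5],[43,3],[47,3],[48,4]]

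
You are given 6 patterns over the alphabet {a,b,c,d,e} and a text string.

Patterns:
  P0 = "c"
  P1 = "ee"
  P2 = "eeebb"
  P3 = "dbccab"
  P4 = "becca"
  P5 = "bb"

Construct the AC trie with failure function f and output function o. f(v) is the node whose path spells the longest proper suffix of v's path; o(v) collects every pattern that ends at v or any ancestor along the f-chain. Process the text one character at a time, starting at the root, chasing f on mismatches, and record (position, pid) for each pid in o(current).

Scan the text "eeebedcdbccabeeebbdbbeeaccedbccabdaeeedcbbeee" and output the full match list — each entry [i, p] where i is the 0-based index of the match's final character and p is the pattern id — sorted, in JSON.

Build automaton:
Trie nodes:
  n0 'ε': b→13 c→1 d→7 e→2
  n1 'c': ·  ←P0
  n2 'e': e→3
  n3 'ee': e→4  ←P1
  n4 'eee': b→5
  n5 'eeeb': b→6
  n6 'eeebb': ·  ←P2
  n7 'd': b→8
  n8 'db': c→9
  n9 'dbc': c→10
  n10 'dbcc': a→11
  n11 'dbcca': b→12
  n12 'dbccab': ·  ←P3
  n13 'b': b→18 e→14
  n14 'be': c→15
  n15 'bec': c→16
  n16 'becc': a→17
  n17 'becca': ·  ←P4
  n18 'bb': ·  ←P5

BFS fail/out derivation:
  n1('c'): parent n0 fail=0; on 'c' 0 → fail=0;  out {0}∪∅={0}
  n2('e'): parent n0 fail=0; on 'e' 0 → fail=0;  out ∅∪∅=∅
  n7('d'): parent n0 fail=0; on 'd' 0 → fail=0;  out ∅∪∅=∅
  n13('b'): parent n0 fail=0; on 'b' 0 → fail=0;  out ∅∪∅=∅
  n3('ee'): parent n2 fail=0; on 'e' 0 → fail=2;  out {1}∪∅={1}
  n8('db'): parent n7 fail=0; on 'b' 0 → fail=13;  out ∅∪∅=∅
  n14('be'): parent n13 fail=0; on 'e' 0 → fail=2;  out ∅∪∅=∅
  n18('bb'): parent n13 fail=0; on 'b' 0 → fail=13;  out {5}∪∅={5}
  n4('eee'): parent n3 fail=2; on 'e' 2 → fail=3;  out ∅∪{1}={1}
  n9('dbc'): parent n8 fail=13; on 'c' 13→0 → fail=1;  out ∅∪{0}={0}
  n15('bec'): parent n14 fail=2; on 'c' 2→0 → fail=1;  out ∅∪{0}={0}
  n5('eeeb'): parent n4 fail=3; on 'b' 3→2→0 → fail=13;  out ∅∪∅=∅
  n10('dbcc'): parent n9 fail=1; on 'c' 1→0 → fail=1;  out ∅∪{0}={0}
  n16('becc'): parent n15 fail=1; on 'c' 1→0 → fail=1;  out ∅∪{0}={0}
  n6('eeebb'): parent n5 fail=13; on 'b' 13 → fail=18;  out {2}∪{5}={2,5}
  n11('dbcca'): parent n10 fail=1; on 'a' 1→0 → fail=0;  out ∅∪∅=∅
  n17('becca'): parent n16 fail=1; on 'a' 1→0 → fail=0;  out {4}∪∅={4}
  n12('dbccab'): parent n11 fail=0; on 'b' 0 → fail=13;  out {3}∪∅={3}

Scan:
pos 0 'e': at 2
pos 1 'e': at 3  ** P1@[0:1]
pos 2 'e': at 4  ** P1@[1:2]
pos 3 'b': at 5
pos 4 'e': at 14 (via fail)
pos 5 'd': at 7 (via fail)
pos 6 'c': at 1 (via fail)  ** P0@[6:6]
pos 7 'd': at 7 (via fail)
pos 8 'b': at 8
pos 9 'c': at 9  ** P0@[9:9]
pos 10 'c': at 10  ** P0@[10:10]
pos 11 'a': at 11
pos 12 'b': at 12  ** P3@[7:12]
pos 13 'e': at 14 (via fail)
pos 14 'e': at 3 (via fail)  ** P1@[13:14]
pos 15 'e': at 4  ** P1@[14:15]
pos 16 'b': at 5
pos 17 'b': at 6  ** P2@[13:17],P5@[16:17]
pos 18 'd': at 7 (via fail)
pos 19 'b': at 8
pos 20 'b': at 18 (via fail)  ** P5@[19:20]
pos 21 'e': at 14 (via fail)
pos 22 'e': at 3 (via fail)  ** P1@[21:22]
pos 23 'a': at 0 (via fail)
pos 24 'c': at 1  ** P0@[24:24]
pos 25 'c': at 1 (via fail)  ** P0@[25:25]
pos 26 'e': at 2 (via fail)
pos 27 'd': at 7 (via fail)
pos 28 'b': at 8
pos 29 'c': at 9  ** P0@[29:29]
pos 30 'c': at 10  ** P0@[30:30]
pos 31 'a': at 11
pos 32 'b': at 12  ** P3@[27:32]
pos 33 'd': at 7 (via fail)
pos 34 'a': at 0 (via fail)
pos 35 'e': at 2
pos 36 'e': at 3  ** P1@[35:36]
pos 37 'e': at 4  ** P1@[36:37]
pos 38 'd': at 7 (via fail)
pos 39 'c': at 1 (via fail)  ** P0@[39:39]
pos 40 'b': at 13 (via fail)
pos 41 'b': at 18  ** P5@[40:41]
pos 42 'e': at 14 (via fail)
pos 43 'e': at 3 (via fail)  ** P1@[42:43]
pos 44 'e': at 4  ** P1@[43:44]

Matches: [[1,1],[2,1],[6,0],[9,0],[10,0],[12,3],[14,1],[15,1],[17,2],[17,5],[20,5],[22,1],[24,0],[25,0],[29,0],[30,0],[32,3],[36,1],[37,1],[39,0],[41,5],[43,1],[44,1]]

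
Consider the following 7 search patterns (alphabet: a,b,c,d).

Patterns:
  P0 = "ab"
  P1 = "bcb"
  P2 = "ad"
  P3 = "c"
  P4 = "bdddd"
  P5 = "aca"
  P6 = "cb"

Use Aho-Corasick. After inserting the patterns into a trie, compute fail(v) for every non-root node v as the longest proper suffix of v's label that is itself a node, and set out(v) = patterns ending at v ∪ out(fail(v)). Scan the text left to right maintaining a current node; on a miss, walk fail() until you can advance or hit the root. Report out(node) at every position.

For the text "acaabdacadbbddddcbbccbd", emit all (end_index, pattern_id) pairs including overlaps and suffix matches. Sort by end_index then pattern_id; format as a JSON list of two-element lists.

Build automaton:
Trie nodes:
  n0 'ε': a→1 b→3 c→7
  n1 'a': b→2 c→12 d→6
  n2 'ab': ·  [P0 ends]
  n3 'b': c→4 d→8
  n4 'bc': b→5
  n5 'bcb': ·  [P1 ends]
  n6 'ad': ·  [P2 ends]
  n7 'c': b→14  [P3 ends]
  n8 'bd': d→9
  n9 'bdd': d→10
  n10 'bddd': d→11
  n11 'bdddd': ·  [P4 ends]
  n12 'ac': a→13
  n13 'aca': ·  [P5 ends]
  n14 'cb': ·  [P6 ends]

Failure links (BFS by depth):
  n1('a'): parent n0 fail=0; on 'a' 0 → fail=0;  out ∅∪∅=∅
  n3('b'): parent n0 fail=0; on 'b' 0 → fail=0;  out ∅∪∅=∅
  n7('c'): parent n0 fail=0; on 'c' 0 → fail=0;  out {3}∪∅={3}
  n2('ab'): parent n1 fail=0; on 'b' 0 → fail=3;  out {0}∪∅={0}
  n4('bc'): parent n3 fail=0; on 'c' 0 → fail=7;  out ∅∪{3}={3}
  n6('ad'): parent n1 fail=0; on 'd' 0 → fail=0;  out {2}∪∅={2}
  n8('bd'): parent n3 fail=0; on 'd' 0 → fail=0;  out ∅∪∅=∅
  n12('ac'): parent n1 fail=0; on 'c' 0 → fail=7;  out ∅∪{3}={3}
  n14('cb'): parent n7 fail=0; on 'b' 0 → fail=3;  out {6}∪∅={6}
  n5('bcb'): parent n4 fail=7; on 'b' 7 → fail=14;  out {1}∪{6}={1,6}
  n9('bdd'): parent n8 fail=0; on 'd' 0 → fail=0;  out ∅∪∅=∅
  n13('aca'): parent n12 fail=7; on 'a' 7→0 → fail=1;  out {5}∪∅={5}
  n10('bddd'): parent n9 fail=0; on 'd' 0 → fail=0;  out ∅∪∅=∅
  n11('bdddd'): parent n10 fail=0; on 'd' 0 → fail=0;  out {4}∪∅={4}

Run:
i=0 'a': node 0→1
i=1 'c': node 1→12  ** P3@[1:1]
i=2 'a': node 12→13  ** P5@[0:2]
i=3 'a': node 13→1 ·f
i=4 'b': node 1→2  ** P0@[3:4]
i=5 'd': node 2→8 ·f
i=6 'a': node 8→1 ·f
i=7 'c': node 1→12  ** P3@[7:7]
i=8 'a': node 12→13  ** P5@[6:8]
i=9 'd': node 13→6 ·f  ** P2@[8:9]
i=10 'b': node 6→3 ·f
i=11 'b': node 3→3 ·f
i=12 'd': node 3→8
i=13 'd': node 8→9
i=14 'd': node 9→10
i=15 'd': node 10→11  ** P4@[11:15]
i=16 'c': node 11→7 ·f  ** P3@[16:16]
i=17 'b': node 7→14  ** P6@[16:17]
i=18 'b': node 14→3 ·f
i=19 'c': node 3→4  ** P3@[19:19]
i=20 'c': node 4→7 ·f  ** P3@[20:20]
i=21 'b': node 7→14  ** P6@[20:21]
i=22 'd': node 14→8 ·f

Matches: [[1,3],[2,5],[4,0],[7,3],[8,5],[9,2],[15,4],[16,3],[17,6],[19,3],[20,3],[21,6]]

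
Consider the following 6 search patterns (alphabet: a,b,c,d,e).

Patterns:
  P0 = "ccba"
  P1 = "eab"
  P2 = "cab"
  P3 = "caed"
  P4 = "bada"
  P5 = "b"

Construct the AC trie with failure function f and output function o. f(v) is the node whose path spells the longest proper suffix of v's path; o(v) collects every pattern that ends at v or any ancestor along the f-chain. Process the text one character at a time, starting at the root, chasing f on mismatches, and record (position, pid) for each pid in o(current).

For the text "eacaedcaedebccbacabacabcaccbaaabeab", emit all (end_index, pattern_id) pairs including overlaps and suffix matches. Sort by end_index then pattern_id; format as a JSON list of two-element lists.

Build:
Trie (insert patterns):
  n0 'ε': b→12 c→1 e→5
  n1 'c': a→8 c→2
  n2 'cc': b→3
  n3 'ccb': a→4
  n4 'ccba': ·  [P0 ends]
  n5 'e': a→6
  n6 'ea': b→7
  n7 'eab': ·  [P1 ends]
  n8 'ca': b→9 e→10
  n9 'cab': ·  [P2 ends]
  n10 'cae': d→11
  n11 'caed': ·  [P3 ends]
  n12 'b': a→13  [P5 ends]
  n13 'ba': d→14
  n14 'bad': a→15
  n15 'bada': ·  [P4 ends]

BFS fail/out derivation:
  n1('c'): parent n0 fail=0; on 'c' 0 → fail=0;  out ∅∪∅=∅
  n5('e'): parent n0 fail=0; on 'e' 0 → fail=0;  out ∅∪∅=∅
  n12('b'): parent n0 fail=0; on 'b' 0 → fail=0;  out {5}∪∅={5}
  n2('cc'): parent n1 fail=0; on 'c' 0 → fail=1;  out ∅∪∅=∅
  n6('ea'): parent n5 fail=0; on 'a' 0 → fail=0;  out ∅∪∅=∅
  n8('ca'): parent n1 fail=0; on 'a' 0 → fail=0;  out ∅∪∅=∅
  n13('ba'): parent n12 fail=0; on 'a' 0 → fail=0;  out ∅∪∅=∅
  n3('ccb'): parent n2 fail=1; on 'b' 1→0 → fail=12;  out ∅∪{5}={5}
  n7('eab'): parent n6 fail=0; on 'b' 0 → fail=12;  out {1}∪{5}={1,5}
  n9('cab'): parent n8 fail=0; on 'b' 0 → fail=12;  out {2}∪{5}={2,5}
  n10('cae'): parent n8 fail=0; on 'e' 0 → fail=5;  out ∅∪∅=∅
  n14('bad'): parent n13 fail=0; on 'd' 0 → fail=0;  out ∅∪∅=∅
  n4('ccba'): parent n3 fail=12; on 'a' 12 → fail=13;  out {0}∪∅={0}
  n11('caed'): parent n10 fail=5; on 'd' 5→0 → fail=0;  out {3}∪∅={3}
  n15('bada'): parent n14 fail=0; on 'a' 0 → fail=0;  out {4}∪∅={4}

Text stream:
pos 0 'e': at 5
pos 1 'a': at 6
pos 2 'c': at 1 ·f
pos 3 'a': at 8
pos 4 'e': at 10
pos 5 'd': at 11  ** P3@[2:5]
pos 6 'c': at 1 ·f
pos 7 'a': at 8
pos 8 'e': at 10
pos 9 'd': at 11  ** P3@[6:9]
pos 10 'e': at 5 ·f
pos 11 'b': at 12 ·f  ** P5@[11:11]
pos 12 'c': at 1 ·f
pos 13 'c': at 2
pos 14 'b': at 3  ** P5@[14:14]
pos 15 'a': at 4  ** P0@[12:15]
pos 16 'c': at 1 ·f
pos 17 'a': at 8
pos 18 'b': at 9  ** P2@[16:18],P5@[18:18]
pos 19 'a': at 13 ·f
pos 20 'c': at 1 ·f
pos 21 'a': at 8
pos 22 'b': at 9  ** P2@[20:22],P5@[22:22]
pos 23 'c': at 1 ·f
pos 24 'a': at 8
pos 25 'c': at 1 ·f
pos 26 'c': at 2
pos 27 'b': at 3  ** P5@[27:27]
pos 28 'a': at 4  ** P0@[25:28]
pos 29 'a': at 0 ·f
pos 30 'a': at 0
pos 31 'b': at 12  ** P5@[31:31]
pos 32 'e': at 5 ·f
pos 33 'a': at 6
pos 34 'b': at 7  ** P1@[32:34],P5@[34:34]

Matches: [[5,3],[9,3],[11,5],[14,5],[15,0],[18,2],[18,5],[22,2],[22,5],[27,5],[28,0],[31,5],[34,1],[34,5]]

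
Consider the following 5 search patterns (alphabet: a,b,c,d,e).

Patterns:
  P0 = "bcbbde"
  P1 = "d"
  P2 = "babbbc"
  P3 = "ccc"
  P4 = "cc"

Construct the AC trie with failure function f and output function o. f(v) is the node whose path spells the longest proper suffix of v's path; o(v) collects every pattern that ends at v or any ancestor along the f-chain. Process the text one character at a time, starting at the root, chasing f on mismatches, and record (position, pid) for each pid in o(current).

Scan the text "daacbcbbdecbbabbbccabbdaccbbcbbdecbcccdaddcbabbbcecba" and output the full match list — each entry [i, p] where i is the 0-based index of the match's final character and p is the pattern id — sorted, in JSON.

Build automaton:
Trie nodes:
  n0 'ε': b→1 c→13 d→7
  n1 'b': a→8 c→2
  n2 'bc': b→3
  n3 'bcb': b→4
  n4 'bcbb': d→5
  n5 'bcbbd': e→6
  n6 'bcbbde': ·  [P0 ends]
  n7 'd': ·  [P1 ends]
  n8 'ba': b→9
  n9 'bab': b→10
  n10 'babb': b→11
  n11 'babbb': c→12
  n12 'babbbc': ·  [P2 ends]
  n13 'c': c→14
  n14 'cc': c→15  [P4 ends]
  n15 'ccc': ·  [P3 ends]

Failure links (BFS by depth):
  fail(1) 'b': from fail(0)=0 chase 'b': 0 ⇒ 0;  out=∅∪out(0)=∅
  fail(7) 'd': from fail(0)=0 chase 'd': 0 ⇒ 0;  out={1}∪out(0)={1}
  fail(13) 'c': from fail(0)=0 chase 'c': 0 ⇒ 0;  out=∅∪out(0)=∅
  fail(2) 'bc': from fail(1)=0 chase 'c': 0 ⇒ 13;  out=∅∪out(13)=∅
  fail(8) 'ba': from fail(1)=0 chase 'a': 0 ⇒ 0;  out=∅∪out(0)=∅
  fail(14) 'cc': from fail(13)=0 chase 'c': 0 ⇒ 13;  out={4}∪out(13)={4}
  fail(3) 'bcb': from fail(2)=13 chase 'b': 13→0 ⇒ 1;  out=∅∪out(1)=∅
  fail(9) 'bab': from fail(8)=0 chase 'b': 0 ⇒ 1;  out=∅∪out(1)=∅
  fail(15) 'ccc': from fail(14)=13 chase 'c': 13 ⇒ 14;  out={3}∪out(14)={3,4}
  fail(4) 'bcbb': from fail(3)=1 chase 'b': 1→0 ⇒ 1;  out=∅∪out(1)=∅
  fail(10) 'babb': from fail(9)=1 chase 'b': 1→0 ⇒ 1;  out=∅∪out(1)=∅
  fail(5) 'bcbbd': from fail(4)=1 chase 'd': 1→0 ⇒ 7;  out=∅∪out(7)={1}
  fail(11) 'babbb': from fail(10)=1 chase 'b': 1→0 ⇒ 1;  out=∅∪out(1)=∅
  fail(6) 'bcbbde': from fail(5)=7 chase 'e': 7→0 ⇒ 0;  out={0}∪out(0)={0}
  fail(12) 'babbbc': from fail(11)=1 chase 'c': 1 ⇒ 2;  out={2}∪out(2)={2}

Scan:
pos 0 'd': at 7  emit P1@[0:0]
pos 1 'a': at 0 (via fail)
pos 2 'a': at 0
pos 3 'c': at 13
pos 4 'b': at 1 (via fail)
pos 5 'c': at 2
pos 6 'b': at 3
pos 7 'b': at 4
pos 8 'd': at 5  emit P1@[8:8]
pos 9 'e': at 6  emit P0@[4:9]
pos 10 'c': at 13 (via fail)
pos 11 'b': at 1 (via fail)
pos 12 'b': at 1 (via fail)
pos 13 'a': at 8
pos 14 'b': at 9
pos 15 'b': at 10
pos 16 'b': at 11
pos 17 'c': at 12  emit P2@[12:17]
pos 18 'c': at 14 (via fail)  emit P4@[17:18]
pos 19 'a': at 0 (via fail)
pos 20 'b': at 1
pos 21 'b': at 1 (via fail)
pos 22 'd': at 7 (via fail)  emit P1@[22:22]
pos 23 'a': at 0 (via fail)
pos 24 'c': at 13
pos 25 'c': at 14  emit P4@[24:25]
pos 26 'b': at 1 (via fail)
pos 27 'b': at 1 (via fail)
pos 28 'c': at 2
pos 29 'b': at 3
pos 30 'b': at 4
pos 31 'd': at 5  emit P1@[31:31]
pos 32 'e': at 6  emit P0@[27:32]
pos 33 'c': at 13 (via fail)
pos 34 'b': at 1 (via fail)
pos 35 'c': at 2
pos 36 'c': at 14 (via fail)  emit P4@[35:36]
pos 37 'c': at 15  emit P3@[35:37],P4@[36:37]
pos 38 'd': at 7 (via fail)  emit P1@[38:38]
pos 39 'a': at 0 (via fail)
pos 40 'd': at 7  emit P1@[40:40]
pos 41 'd': at 7 (via fail)  emit P1@[41:41]
pos 42 'c': at 13 (via fail)
pos 43 'b': at 1 (via fail)
pos 44 'a': at 8
pos 45 'b': at 9
pos 46 'b': at 10
pos 47 'b': at 11
pos 48 'c': at 12  emit P2@[43:48]
pos 49 'e': at 0 (via fail)
pos 50 'c': at 13
pos 51 'b': at 1 (via fail)
pos 52 'a': at 8

All matches (sorted): [[0,1],[8,1],[9,0],[17,2],[18,4],[22,1],[25,4],[31,1],[32,0],[36,4],[37,3],[37,4],[38,1],[40,1],[41,1],[48,2]]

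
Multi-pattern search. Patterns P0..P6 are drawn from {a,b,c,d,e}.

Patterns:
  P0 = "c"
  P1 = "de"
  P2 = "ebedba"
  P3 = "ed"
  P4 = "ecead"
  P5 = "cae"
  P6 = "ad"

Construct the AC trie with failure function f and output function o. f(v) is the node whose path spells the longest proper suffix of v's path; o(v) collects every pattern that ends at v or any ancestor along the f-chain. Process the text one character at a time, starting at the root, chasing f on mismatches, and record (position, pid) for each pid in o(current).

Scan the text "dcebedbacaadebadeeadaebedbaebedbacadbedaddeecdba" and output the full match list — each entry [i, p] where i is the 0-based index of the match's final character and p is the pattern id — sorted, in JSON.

Build:
Trie (insert patterns):
  0='ε' goto a→17 c→1 d→2 e→4
  1='c' goto a→15  ←P0
  2='d' goto e→3
  3='de' goto ·  ←P1
  4='e' goto b→5 c→11 d→10
  5='eb' goto e→6
  6='ebe' goto d→7
  7='ebed' goto b→8
  8='ebedb' goto a→9
  9='ebedba' goto ·  ←P2
  10='ed' goto ·  ←P3
  11='ec' goto e→12
  12='ece' goto a→13
  13='ecea' goto d→14
  14='ecead' goto ·  ←P4
  15='ca' goto e→16
  16='cae' goto ·  ←P5
  17='a' goto d→18
  18='ad' goto ·  ←P6

Failure links (BFS by depth):
  n1('c'): parent n0 fail=0; on 'c' 0 → fail=0;  out {0}∪∅={0}
  n2('d'): parent n0 fail=0; on 'd' 0 → fail=0;  out ∅∪∅=∅
  n4('e'): parent n0 fail=0; on 'e' 0 → fail=0;  out ∅∪∅=∅
  n17('a'): parent n0 fail=0; on 'a' 0 → fail=0;  out ∅∪∅=∅
  n3('de'): parent n2 fail=0; on 'e' 0 → fail=4;  out {1}∪∅={1}
  n5('eb'): parent n4 fail=0; on 'b' 0 → fail=0;  out ∅∪∅=∅
  n10('ed'): parent n4 fail=0; on 'd' 0 → fail=2;  out {3}∪∅={3}
  n11('ec'): parent n4 fail=0; on 'c' 0 → fail=1;  out ∅∪{0}={0}
  n15('ca'): parent n1 fail=0; on 'a' 0 → fail=17;  out ∅∪∅=∅
  n18('ad'): parent n17 fail=0; on 'd' 0 → fail=2;  out {6}∪∅={6}
  n6('ebe'): parent n5 fail=0; on 'e' 0 → fail=4;  out ∅∪∅=∅
  n12('ece'): parent n11 fail=1; on 'e' 1→0 → fail=4;  out ∅∪∅=∅
  n16('cae'): parent n15 fail=17; on 'e' 17→0 → fail=4;  out {5}∪∅={5}
  n7('ebed'): parent n6 fail=4; on 'd' 4 → fail=10;  out ∅∪{3}={3}
  n13('ecea'): parent n12 fail=4; on 'a' 4→0 → fail=17;  out ∅∪∅=∅
  n8('ebedb'): parent n7 fail=10; on 'b' 10→2→0 → fail=0;  out ∅∪∅=∅
  n14('ecead'): parent n13 fail=17; on 'd' 17 → fail=18;  out {4}∪{6}={4,6}
  n9('ebedba'): parent n8 fail=0; on 'a' 0 → fail=17;  out {2}∪∅={2}

Text stream:
i=0 'd': node 0→2
i=1 'c': node 2→1 ·f  emit P0@[1:1]
i=2 'e': node 1→4 ·f
i=3 'b': node 4→5
i=4 'e': node 5→6
i=5 'd': node 6→7  emit P3@[4:5]
i=6 'b': node 7→8
i=7 'a': node 8→9  emit P2@[2:7]
i=8 'c': node 9→1 ·f  emit P0@[8:8]
i=9 'a': node 1→15
i=10 'a': node 15→17 ·f
i=11 'd': node 17→18  emit P6@[10:11]
i=12 'e': node 18→3 ·f  emit P1@[11:12]
i=13 'b': node 3→5 ·f
i=14 'a': node 5→17 ·f
i=15 'd': node 17→18  emit P6@[14:15]
i=16 'e': node 18→3 ·f  emit P1@[15:16]
i=17 'e': node 3→4 ·f
i=18 'a': node 4→17 ·f
i=19 'd': node 17→18  emit P6@[18:19]
i=20 'a': node 18→17 ·f
i=21 'e': node 17→4 ·f
i=22 'b': node 4→5
i=23 'e': node 5→6
i=24 'd': node 6→7  emit P3@[23:24]
i=25 'b': node 7→8
i=26 'a': node 8→9  emit P2@[21:26]
i=27 'e': node 9→4 ·f
i=28 'b': node 4→5
i=29 'e': node 5→6
i=30 'd': node 6→7  emit P3@[29:30]
i=31 'b': node 7→8
i=32 'a': node 8→9  emit P2@[27:32]
i=33 'c': node 9→1 ·f  emit P0@[33:33]
i=34 'a': node 1→15
i=35 'd': node 15→18 ·f  emit P6@[34:35]
i=36 'b': node 18→0 ·f
i=37 'e': node 0→4
i=38 'd': node 4→10  emit P3@[37:38]
i=39 'a': node 10→17 ·f
i=40 'd': node 17→18  emit P6@[39:40]
i=41 'd': node 18→2 ·f
i=42 'e': node 2→3  emit P1@[41:42]
i=43 'e': node 3→4 ·f
i=44 'c': node 4→11  emit P0@[44:44]
i=45 'd': node 11→2 ·f
i=46 'b': node 2→0 ·f
i=47 'a': node 0→17

Matches: [[1,0],[5,3],[7,2],[8,0],[11,6],[12,1],[15,6],[16,1],[19,6],[24,3],[26,2],[30,3],[32,2],[33,0],[35,6],[38,3],[40,6],[42,1],[44,0]]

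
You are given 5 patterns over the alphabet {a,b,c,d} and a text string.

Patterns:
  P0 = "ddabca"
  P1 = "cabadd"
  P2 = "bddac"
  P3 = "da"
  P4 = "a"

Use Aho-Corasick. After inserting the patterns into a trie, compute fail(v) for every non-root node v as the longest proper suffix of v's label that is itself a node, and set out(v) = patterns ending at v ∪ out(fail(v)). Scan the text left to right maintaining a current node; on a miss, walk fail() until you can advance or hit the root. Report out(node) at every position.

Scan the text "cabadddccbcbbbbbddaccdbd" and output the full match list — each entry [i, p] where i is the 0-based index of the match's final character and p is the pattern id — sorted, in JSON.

Build:
Trie (insert patterns):
  0='ε' goto a→19 b→13 c→7 d→1
  1='d' goto a→18 d→2
  2='dd' goto a→3
  3='dda' goto b→4
  4='ddab' goto c→5
  5='ddabc' goto a→6
  6='ddabca' goto ·  ←P0
  7='c' goto a→8
  8='ca' goto b→9
  9='cab' goto a→10
  10='caba' goto d→11
  11='cabad' goto d→12
  12='cabadd' goto ·  ←P1
  13='b' goto d→14
  14='bd' goto d→15
  15='bdd' goto a→16
  16='bdda' goto c→17
  17='bddac' goto ·  ←P2
  18='da' goto ·  ←P3
  19='a' goto ·  ←P4

BFS fail/out derivation:
  fail(1) 'd': from fail(0)=0 chase 'd': 0 ⇒ 0;  out=∅∪out(0)=∅
  fail(7) 'c': from fail(0)=0 chase 'c': 0 ⇒ 0;  out=∅∪out(0)=∅
  fail(13) 'b': from fail(0)=0 chase 'b': 0 ⇒ 0;  out=∅∪out(0)=∅
  fail(19) 'a': from fail(0)=0 chase 'a': 0 ⇒ 0;  out={4}∪out(0)={4}
  fail(2) 'dd': from fail(1)=0 chase 'd': 0 ⇒ 1;  out=∅∪out(1)=∅
  fail(8) 'ca': from fail(7)=0 chase 'a': 0 ⇒ 19;  out=∅∪out(19)={4}
  fail(14) 'bd': from fail(13)=0 chase 'd': 0 ⇒ 1;  out=∅∪out(1)=∅
  fail(18) 'da': from fail(1)=0 chase 'a': 0 ⇒ 19;  out={3}∪out(19)={3,4}
  fail(3) 'dda': from fail(2)=1 chase 'a': 1 ⇒ 18;  out=∅∪out(18)={3,4}
  fail(9) 'cab': from fail(8)=19 chase 'b': 19→0 ⇒ 13;  out=∅∪out(13)=∅
  fail(15) 'bdd': from fail(14)=1 chase 'd': 1 ⇒ 2;  out=∅∪out(2)=∅
  fail(4) 'ddab': from fail(3)=18 chase 'b': 18→19→0 ⇒ 13;  out=∅∪out(13)=∅
  fail(10) 'caba': from fail(9)=13 chase 'a': 13→0 ⇒ 19;  out=∅∪out(19)={4}
  fail(16) 'bdda': from fail(15)=2 chase 'a': 2 ⇒ 3;  out=∅∪out(3)={3,4}
  fail(5) 'ddabc': from fail(4)=13 chase 'c': 13→0 ⇒ 7;  out=∅∪out(7)=∅
  fail(11) 'cabad': from fail(10)=19 chase 'd': 19→0 ⇒ 1;  out=∅∪out(1)=∅
  fail(17) 'bddac': from fail(16)=3 chase 'c': 3→18→19→0 ⇒ 7;  out={2}∪out(7)={2}
  fail(6) 'ddabca': from fail(5)=7 chase 'a': 7 ⇒ 8;  out={0}∪out(8)={0,4}
  fail(12) 'cabadd': from fail(11)=1 chase 'd': 1 ⇒ 2;  out={1}∪out(2)={1}

Text stream:
[0] read 'c'  n0⇒n7
[1] read 'a'  n7⇒n8  → match P4@[1:1]
[2] read 'b'  n8⇒n9
[3] read 'a'  n9⇒n10  → match P4@[3:3]
[4] read 'd'  n10⇒n11
[5] read 'd'  n11⇒n12  → match P1@[0:5]
[6] read 'd'  n12⇒n2 (via fail)
[7] read 'c'  n2⇒n7 (via fail)
[8] read 'c'  n7⇒n7 (via fail)
[9] read 'b'  n7⇒n13 (via fail)
[10] read 'c'  n13⇒n7 (via fail)
[11] read 'b'  n7⇒n13 (via fail)
[12] read 'b'  n13⇒n13 (via fail)
[13] read 'b'  n13⇒n13 (via fail)
[14] read 'b'  n13⇒n13 (via fail)
[15] read 'b'  n13⇒n13 (via fail)
[16] read 'd'  n13⇒n14
[17] read 'd'  n14⇒n15
[18] read 'a'  n15⇒n16  → match P3@[17:18],P4@[18:18]
[19] read 'c'  n16⇒n17  → match P2@[15:19]
[20] read 'c'  n17⇒n7 (via fail)
[21] read 'd'  n7⇒n1 (via fail)
[22] read 'b'  n1⇒n13 (via fail)
[23] read 'd'  n13⇒n14

All matches (sorted): [[1,4],[3,4],[5,1],[18,3],[18,4],[19,2]]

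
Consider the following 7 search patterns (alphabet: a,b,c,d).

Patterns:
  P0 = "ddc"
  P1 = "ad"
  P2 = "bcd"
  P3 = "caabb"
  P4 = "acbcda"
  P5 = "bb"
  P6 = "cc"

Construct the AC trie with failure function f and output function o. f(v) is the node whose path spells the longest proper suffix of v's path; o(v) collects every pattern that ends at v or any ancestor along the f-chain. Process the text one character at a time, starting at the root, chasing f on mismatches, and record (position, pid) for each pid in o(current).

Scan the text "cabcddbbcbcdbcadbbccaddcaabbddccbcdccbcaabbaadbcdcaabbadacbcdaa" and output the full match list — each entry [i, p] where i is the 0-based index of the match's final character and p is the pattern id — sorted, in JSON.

Build:
Trie (insert patterns):
  n0 'ε': a→4 b→6 c→9 d→1
  n1 'd': d→2
  n2 'dd': c→3
  n3 'ddc': ·  ←P0
  n4 'a': c→14 d→5
  n5 'ad': ·  ←P1
  n6 'b': b→19 c→7
  n7 'bc': d→8
  n8 'bcd': ·  ←P2
  n9 'c': a→10 c→20
  n10 'ca': a→11
  n11 'caa': b→12
  n12 'caab': b→13
  n13 'caabb': ·  ←P3
  n14 'ac': b→15
  n15 'acb': c→16
  n16 'acbc': d→17
  n17 'acbcd': a→18
  n18 'acbcda': ·  ←P4
  n19 'bb': ·  ←P5
  n20 'cc': ·  ←P6

Failure links (BFS by depth):
  fail(1) 'd': from fail(0)=0 chase 'd': 0 ⇒ 0;  out=∅∪out(0)=∅
  fail(4) 'a': from fail(0)=0 chase 'a': 0 ⇒ 0;  out=∅∪out(0)=∅
  fail(6) 'b': from fail(0)=0 chase 'b': 0 ⇒ 0;  out=∅∪out(0)=∅
  fail(9) 'c': from fail(0)=0 chase 'c': 0 ⇒ 0;  out=∅∪out(0)=∅
  fail(2) 'dd': from fail(1)=0 chase 'd': 0 ⇒ 1;  out=∅∪out(1)=∅
  fail(5) 'ad': from fail(4)=0 chase 'd': 0 ⇒ 1;  out={1}∪out(1)={1}
  fail(7) 'bc': from fail(6)=0 chase 'c': 0 ⇒ 9;  out=∅∪out(9)=∅
  fail(10) 'ca': from fail(9)=0 chase 'a': 0 ⇒ 4;  out=∅∪out(4)=∅
  fail(14) 'ac': from fail(4)=0 chase 'c': 0 ⇒ 9;  out=∅∪out(9)=∅
  fail(19) 'bb': from fail(6)=0 chase 'b': 0 ⇒ 6;  out={5}∪out(6)={5}
  fail(20) 'cc': from fail(9)=0 chase 'c': 0 ⇒ 9;  out={6}∪out(9)={6}
  fail(3) 'ddc': from fail(2)=1 chase 'c': 1→0 ⇒ 9;  out={0}∪out(9)={0}
  fail(8) 'bcd': from fail(7)=9 chase 'd': 9→0 ⇒ 1;  out={2}∪out(1)={2}
  fail(11) 'caa': from fail(10)=4 chase 'a': 4→0 ⇒ 4;  out=∅∪out(4)=∅
  fail(15) 'acb': from fail(14)=9 chase 'b': 9→0 ⇒ 6;  out=∅∪out(6)=∅
  fail(12) 'caab': from fail(11)=4 chase 'b': 4→0 ⇒ 6;  out=∅∪out(6)=∅
  fail(16) 'acbc': from fail(15)=6 chase 'c': 6 ⇒ 7;  out=∅∪out(7)=∅
  fail(13) 'caabb': from fail(12)=6 chase 'b': 6 ⇒ 19;  out={3}∪out(19)={3,5}
  fail(17) 'acbcd': from fail(16)=7 chase 'd': 7 ⇒ 8;  out=∅∪out(8)={2}
  fail(18) 'acbcda': from fail(17)=8 chase 'a': 8→1→0 ⇒ 4;  out={4}∪out(4)={4}

Run:
i=0 'c': node 0→9
i=1 'a': node 9→10
i=2 'b': node 10→6 (via fail)
i=3 'c': node 6→7
i=4 'd': node 7→8  emit P2@[2:4]
i=5 'd': node 8→2 (via fail)
i=6 'b': node 2→6 (via fail)
i=7 'b': node 6→19  emit P5@[6:7]
i=8 'c': node 19→7 (via fail)
i=9 'b': node 7→6 (via fail)
i=10 'c': node 6→7
i=11 'd': node 7→8  emit P2@[9:11]
i=12 'b': node 8→6 (via fail)
i=13 'c': node 6→7
i=14 'a': node 7→10 (via fail)
i=15 'd': node 10→5 (via fail)  emit P1@[14:15]
i=16 'b': node 5→6 (via fail)
i=17 'b': node 6→19  emit P5@[16:17]
i=18 'c': node 19→7 (via fail)
i=19 'c': node 7→20 (via fail)  emit P6@[18:19]
i=20 'a': node 20→10 (via fail)
i=21 'd': node 10→5 (via fail)  emit P1@[20:21]
i=22 'd': node 5→2 (via fail)
i=23 'c': node 2→3  emit P0@[21:23]
i=24 'a': node 3→10 (via fail)
i=25 'a': node 10→11
i=26 'b': node 11→12
i=27 'b': node 12→13  emit P3@[23:27],P5@[26:27]
i=28 'd': node 13→1 (via fail)
i=29 'd': node 1→2
i=30 'c': node 2→3  emit P0@[28:30]
i=31 'c': node 3→20 (via fail)  emit P6@[30:31]
i=32 'b': node 20→6 (via fail)
i=33 'c': node 6→7
i=34 'd': node 7→8  emit P2@[32:34]
i=35 'c': node 8→9 (via fail)
i=36 'c': node 9→20  emit P6@[35:36]
i=37 'b': node 20→6 (via fail)
i=38 'c': node 6→7
i=39 'a': node 7→10 (via fail)
i=40 'a': node 10→11
i=41 'b': node 11→12
i=42 'b': node 12→13  emit P3@[38:42],P5@[41:42]
i=43 'a': node 13→4 (via fail)
i=44 'a': node 4→4 (via fail)
i=45 'd': node 4→5  emit P1@[44:45]
i=46 'b': node 5→6 (via fail)
i=47 'c': node 6→7
i=48 'd': node 7→8  emit P2@[46:48]
i=49 'c': node 8→9 (via fail)
i=50 'a': node 9→10
i=51 'a': node 10→11
i=52 'b': node 11→12
i=53 'b': node 12→13  emit P3@[49:53],P5@[52:53]
i=54 'a': node 13→4 (via fail)
i=55 'd': node 4→5  emit P1@[54:55]
i=56 'a': node 5→4 (via fail)
i=57 'c': node 4→14
i=58 'b': node 14→15
i=59 'c': node 15→16
i=60 'd': node 16→17  emit P2@[58:60]
i=61 'a': node 17→18  emit P4@[56:61]
i=62 'a': node 18→4 (via fail)

Result: [[4,2],[7,5],[11,2],[15,1],[17,5],[19,6],[21,1],[23,0],[27,3],[27,5],[30,0],[31,6],[34,2],[36,6],[42,3],[42,5],[45,1],[48,2],[53,3],[53,5],[55,1],[60,2],[61,4]]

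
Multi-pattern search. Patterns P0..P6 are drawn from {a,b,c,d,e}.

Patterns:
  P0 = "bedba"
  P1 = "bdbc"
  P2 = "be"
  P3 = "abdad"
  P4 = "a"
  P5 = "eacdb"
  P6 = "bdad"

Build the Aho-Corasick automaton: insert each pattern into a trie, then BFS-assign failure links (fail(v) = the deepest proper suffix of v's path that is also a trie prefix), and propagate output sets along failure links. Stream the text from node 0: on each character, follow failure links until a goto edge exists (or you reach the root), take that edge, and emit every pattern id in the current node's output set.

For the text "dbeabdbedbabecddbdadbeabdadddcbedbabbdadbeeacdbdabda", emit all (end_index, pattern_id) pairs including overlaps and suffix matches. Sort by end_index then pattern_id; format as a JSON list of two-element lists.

Construct AC machine:
Trie nodes:
  0='ε' goto a→9 b→1 e→14
  1='b' goto d→6 e→2
  2='be' goto d→3  ←P2
  3='bed' goto b→4
  4='bedb' goto a→5
  5='bedba' goto ·  ←P0
  6='bd' goto a→19 b→7
  7='bdb' goto c→8
  8='bdbc' goto ·  ←P1
  9='a' goto b→10  ←P4
  10='ab' goto d→11
  11='abd' goto a→12
  12='abda' goto d→13
  13='abdad' goto ·  ←P3
  14='e' goto a→15
  15='ea' goto c→16
  16='eac' goto d→17
  17='eacd' goto b→18
  18='eacdb' goto ·  ←P5
  19='bda' goto d→20
  20='bdad' goto ·  ←P6

BFS fail/out derivation:
  fail(1) 'b': from fail(0)=0 chase 'b': 0 ⇒ 0;  out=∅∪out(0)=∅
  fail(9) 'a': from fail(0)=0 chase 'a': 0 ⇒ 0;  out={4}∪out(0)={4}
  fail(14) 'e': from fail(0)=0 chase 'e': 0 ⇒ 0;  out=∅∪out(0)=∅
  fail(2) 'be': from fail(1)=0 chase 'e': 0 ⇒ 14;  out={2}∪out(14)={2}
  fail(6) 'bd': from fail(1)=0 chase 'd': 0 ⇒ 0;  out=∅∪out(0)=∅
  fail(10) 'ab': from fail(9)=0 chase 'b': 0 ⇒ 1;  out=∅∪out(1)=∅
  fail(15) 'ea': from fail(14)=0 chase 'a': 0 ⇒ 9;  out=∅∪out(9)={4}
  fail(3) 'bed': from fail(2)=14 chase 'd': 14→0 ⇒ 0;  out=∅∪out(0)=∅
  fail(7) 'bdb': from fail(6)=0 chase 'b': 0 ⇒ 1;  out=∅∪out(1)=∅
  fail(11) 'abd': from fail(10)=1 chase 'd': 1 ⇒ 6;  out=∅∪out(6)=∅
  fail(16) 'eac': from fail(15)=9 chase 'c': 9→0 ⇒ 0;  out=∅∪out(0)=∅
  fail(19) 'bda': from fail(6)=0 chase 'a': 0 ⇒ 9;  out=∅∪out(9)={4}
  fail(4) 'bedb': from fail(3)=0 chase 'b': 0 ⇒ 1;  out=∅∪out(1)=∅
  fail(8) 'bdbc': from fail(7)=1 chase 'c': 1→0 ⇒ 0;  out={1}∪out(0)={1}
  fail(12) 'abda': from fail(11)=6 chase 'a': 6 ⇒ 19;  out=∅∪out(19)={4}
  fail(17) 'eacd': from fail(16)=0 chase 'd': 0 ⇒ 0;  out=∅∪out(0)=∅
  fail(20) 'bdad': from fail(19)=9 chase 'd': 9→0 ⇒ 0;  out={6}∪out(0)={6}
  fail(5) 'bedba': from fail(4)=1 chase 'a': 1→0 ⇒ 9;  out={0}∪out(9)={0,4}
  fail(13) 'abdad': from fail(12)=19 chase 'd': 19 ⇒ 20;  out={3}∪out(20)={3,6}
  fail(18) 'eacdb': from fail(17)=0 chase 'b': 0 ⇒ 1;  out={5}∪out(1)={5}

Scan:
pos 0 'd': at 0
pos 1 'b': at 1
pos 2 'e': at 2  → match P2@[1:2]
pos 3 'a': at 15 ·f  → match P4@[3:3]
pos 4 'b': at 10 ·f
pos 5 'd': at 11
pos 6 'b': at 7 ·f
pos 7 'e': at 2 ·f  → match P2@[6:7]
pos 8 'd': at 3
pos 9 'b': at 4
pos 10 'a': at 5  → match P0@[6:10],P4@[10:10]
pos 11 'b': at 10 ·f
pos 12 'e': at 2 ·f  → match P2@[11:12]
pos 13 'c': at 0 ·f
pos 14 'd': at 0
pos 15 'd': at 0
pos 16 'b': at 1
pos 17 'd': at 6
pos 18 'a': at 19  → match P4@[18:18]
pos 19 'd': at 20  → match P6@[16:19]
pos 20 'b': at 1 ·f
pos 21 'e': at 2  → match P2@[20:21]
pos 22 'a': at 15 ·f  → match P4@[22:22]
pos 23 'b': at 10 ·f
pos 24 'd': at 11
pos 25 'a': at 12  → match P4@[25:25]
pos 26 'd': at 13  → match P3@[22:26],P6@[23:26]
pos 27 'd': at 0 ·f
pos 28 'd': at 0
pos 29 'c': at 0
pos 30 'b': at 1
pos 31 'e': at 2  → match P2@[30:31]
pos 32 'd': at 3
pos 33 'b': at 4
pos 34 'a': at 5  → match P0@[30:34],P4@[34:34]
pos 35 'b': at 10 ·f
pos 36 'b': at 1 ·f
pos 37 'd': at 6
pos 38 'a': at 19  → match P4@[38:38]
pos 39 'd': at 20  → match P6@[36:39]
pos 40 'b': at 1 ·f
pos 41 'e': at 2  → match P2@[40:41]
pos 42 'e': at 14 ·f
pos 43 'a': at 15  → match P4@[43:43]
pos 44 'c': at 16
pos 45 'd': at 17
pos 46 'b': at 18  → match P5@[42:46]
pos 47 'd': at 6 ·f
pos 48 'a': at 19  → match P4@[48:48]
pos 49 'b': at 10 ·f
pos 50 'd': at 11
pos 51 'a': at 12  → match P4@[51:51]

Result: [[2,2],[3,4],[7,2],[10,0],[10,4],[12,2],[18,4],[19,6],[21,2],[22,4],[25,4],[26,3],[26,6],[31,2],[34,0],[34,4],[38,4],[39,6],[41,2],[43,4],[46,5],[48,4],[51,4]]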